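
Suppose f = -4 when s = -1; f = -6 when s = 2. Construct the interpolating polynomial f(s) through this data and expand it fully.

L_0(s) = (s - 2) / [-3] = -(1/3)s + 2/3
L_1(s) = (s + 1) / [3] = (1/3)s + 1/3
f(s) = (-4)·L_0 + (-6)·L_1
  (-4)·L_0(s) = (4/3)s - 8/3
  (-6)·L_1(s) = -2s - 2
Adding term by term: -(2/3)s - 14/3

f(s) = -(2/3)s - 14/3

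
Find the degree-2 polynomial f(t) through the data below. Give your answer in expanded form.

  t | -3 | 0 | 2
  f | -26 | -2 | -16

Newton's divided differences:
f[-3,0] = (-2 - (-26)) / (0 - (-3)) = 8
f[0,2] = (-16 - (-2)) / (2 - 0) = -7
f[-3,0,2] = (-7 - 8) / (2 - (-3)) = -3
f(t) = -26 + 8·(t + 3) + (-3)·(t + 3)t
Expanding: f(t) = -3t^2 - t - 2

f(t) = -3t^2 - t - 2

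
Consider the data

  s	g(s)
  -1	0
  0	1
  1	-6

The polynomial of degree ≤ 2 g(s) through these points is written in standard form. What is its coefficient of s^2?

The leading coefficient equals the top divided difference g[-1,0,1].
g[-1,0] = (1 - 0) / (0 - (-1)) = 1
g[0,1] = (-6 - 1) / (1 - 0) = -7
g[-1,0,1] = (-7 - 1) / (1 - (-1)) = -4

-4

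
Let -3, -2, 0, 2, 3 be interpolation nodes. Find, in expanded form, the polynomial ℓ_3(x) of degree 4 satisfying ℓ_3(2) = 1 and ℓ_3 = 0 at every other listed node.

ℓ_3(x) = -(1/40)x^4 - (1/20)x^3 + (9/40)x^2 + (9/20)x

ℓ_3(x) = (x + 3)(x + 2)x(x - 3) / [(5)·(4)·(2)·(-1)]
       = (x^4 + 2x^3 - 9x^2 - 18x) / (-40)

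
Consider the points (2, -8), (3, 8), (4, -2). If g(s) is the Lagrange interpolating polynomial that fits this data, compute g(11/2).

-263/4

L_0(11/2) = (5/2)·(3/2)/[(-1)·(-2)] = 15/8
L_1(11/2) = (7/2)·(3/2)/[(1)·(-1)] = -21/4
L_2(11/2) = (7/2)·(5/2)/[(2)·(1)] = 35/8
Sum: (-8)·(15/8) + 8·(-21/4) + (-2)·(35/8) = -263/4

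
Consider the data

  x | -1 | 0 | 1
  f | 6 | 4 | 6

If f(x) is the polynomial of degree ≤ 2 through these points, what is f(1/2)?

9/2

Evaluate each Lagrange basis at x = 1/2:
L_0(1/2) = (1/2)·(-1/2)/[(-1)·(-2)] = -1/8
L_1(1/2) = (3/2)·(-1/2)/[(1)·(-1)] = 3/4
L_2(1/2) = (3/2)·(1/2)/[(2)·(1)] = 3/8
Sum: 6·(-1/8) + 4·(3/4) + 6·(3/8) = 9/2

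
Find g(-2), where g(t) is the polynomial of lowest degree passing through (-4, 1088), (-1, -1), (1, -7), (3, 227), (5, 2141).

Evaluate each Lagrange basis at t = -2:
L_0(-2) = (-1)·(-3)·(-5)·(-7)/[(-3)·(-5)·(-7)·(-9)] = 1/9
L_1(-2) = (2)·(-3)·(-5)·(-7)/[(3)·(-2)·(-4)·(-6)] = 35/24
L_2(-2) = (2)·(-1)·(-5)·(-7)/[(5)·(2)·(-2)·(-4)] = -7/8
L_3(-2) = (2)·(-1)·(-3)·(-7)/[(7)·(4)·(2)·(-2)] = 3/8
L_4(-2) = (2)·(-1)·(-3)·(-5)/[(9)·(6)·(4)·(2)] = -5/72
Sum: 1088·(1/9) + (-1)·(35/24) + (-7)·(-7/8) + 227·(3/8) + 2141·(-5/72) = 62

62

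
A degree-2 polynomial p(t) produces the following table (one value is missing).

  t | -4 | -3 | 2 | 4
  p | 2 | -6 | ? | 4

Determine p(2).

The 3 known values determine p uniquely (degree ≤ 2).
Evaluate each Lagrange basis at t = 2:
L_0(2) = (5)·(-2)/[(-1)·(-8)] = -5/4
L_1(2) = (6)·(-2)/[(1)·(-7)] = 12/7
L_2(2) = (6)·(5)/[(8)·(7)] = 15/28
Sum: 2·(-5/4) + (-6)·(12/7) + 4·(15/28) = -149/14

-149/14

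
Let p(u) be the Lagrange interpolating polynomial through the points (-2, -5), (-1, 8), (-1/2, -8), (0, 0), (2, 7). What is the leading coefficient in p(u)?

The leading coefficient equals the top divided difference p[-2,-1,-1/2,0,2].
p[-2,-1] = (8 - (-5)) / (-1 - (-2)) = 13
p[-1,-1/2] = (-8 - 8) / (-1/2 - (-1)) = -32
p[-1/2,0] = (0 - (-8)) / (0 - (-1/2)) = 16
p[0,2] = (7 - 0) / (2 - 0) = 7/2
p[-2,-1,-1/2] = (-32 - 13) / (-1/2 - (-2)) = -30
p[-1,-1/2,0] = (16 - (-32)) / (0 - (-1)) = 48
p[-1/2,0,2] = (7/2 - 16) / (2 - (-1/2)) = -5
p[-2,-1,-1/2,0] = (48 - (-30)) / (0 - (-2)) = 39
p[-1,-1/2,0,2] = (-5 - 48) / (2 - (-1)) = -53/3
p[-2,-1,-1/2,0,2] = (-53/3 - 39) / (2 - (-2)) = -85/6

-85/6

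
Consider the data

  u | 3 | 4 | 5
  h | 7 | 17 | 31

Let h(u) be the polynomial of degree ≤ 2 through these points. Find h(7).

71

Evaluate each Lagrange basis at u = 7:
L_0(7) = (3)·(2)/[(-1)·(-2)] = 3
L_1(7) = (4)·(2)/[(1)·(-1)] = -8
L_2(7) = (4)·(3)/[(2)·(1)] = 6
Sum: 7·(3) + 17·(-8) + 31·(6) = 71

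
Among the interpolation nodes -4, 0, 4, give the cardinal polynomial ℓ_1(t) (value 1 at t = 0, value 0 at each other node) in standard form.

ℓ_1(t) = -(1/16)t^2 + 1

ℓ_1(t) = (t + 4)(t - 4) / [(4)·(-4)]
       = (t^2 - 16) / (-16)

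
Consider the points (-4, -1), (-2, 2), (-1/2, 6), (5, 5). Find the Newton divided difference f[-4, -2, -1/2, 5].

f[-4,-2] = (2 - (-1)) / (-2 - (-4)) = 3/2
f[-2,-1/2] = (6 - 2) / (-1/2 - (-2)) = 8/3
f[-1/2,5] = (5 - 6) / (5 - (-1/2)) = -2/11
f[-4,-2,-1/2] = (8/3 - 3/2) / (-1/2 - (-4)) = 1/3
f[-2,-1/2,5] = (-2/11 - 8/3) / (5 - (-2)) = -94/231
f[-4,-2,-1/2,5] = (-94/231 - 1/3) / (5 - (-4)) = -19/231

-19/231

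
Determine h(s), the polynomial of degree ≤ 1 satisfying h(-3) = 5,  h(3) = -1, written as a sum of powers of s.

L_0(s) = (s - 3) / [-6] = -(1/6)s + 1/2
L_1(s) = (s + 3) / [6] = (1/6)s + 1/2
h(s) = 5·L_0 + (-1)·L_1
  5·L_0(s) = -(5/6)s + 5/2
  (-1)·L_1(s) = -(1/6)s - 1/2
Adding term by term: -s + 2

h(s) = -s + 2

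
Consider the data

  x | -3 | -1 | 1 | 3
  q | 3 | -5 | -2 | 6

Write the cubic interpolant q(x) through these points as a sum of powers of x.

Build the Lagrange basis polynomials:
L_0(x) = (x + 1)(x - 1)(x - 3) / [-48] = -(1/48)x^3 + (1/16)x^2 + (1/48)x - 1/16
L_1(x) = (x + 3)(x - 1)(x - 3) / [16] = (1/16)x^3 - (1/16)x^2 - (9/16)x + 9/16
L_2(x) = (x + 3)(x + 1)(x - 3) / [-16] = -(1/16)x^3 - (1/16)x^2 + (9/16)x + 9/16
L_3(x) = (x + 3)(x + 1)(x - 1) / [48] = (1/48)x^3 + (1/16)x^2 - (1/48)x - 1/16
q(x) = 3·L_0 + (-5)·L_1 + (-2)·L_2 + 6·L_3
  3·L_0(x) = -(1/16)x^3 + (3/16)x^2 + (1/16)x - 3/16
  (-5)·L_1(x) = -(5/16)x^3 + (5/16)x^2 + (45/16)x - 45/16
  (-2)·L_2(x) = (1/8)x^3 + (1/8)x^2 - (9/8)x - 9/8
  6·L_3(x) = (1/8)x^3 + (3/8)x^2 - (1/8)x - 3/8
Adding term by term: -(1/8)x^3 + x^2 + (13/8)x - 9/2

q(x) = -(1/8)x^3 + x^2 + (13/8)x - 9/2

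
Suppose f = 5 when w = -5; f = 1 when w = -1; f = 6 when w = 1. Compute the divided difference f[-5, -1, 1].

f[-5,-1] = (1 - 5) / (-1 - (-5)) = -1
f[-1,1] = (6 - 1) / (1 - (-1)) = 5/2
f[-5,-1,1] = (5/2 - (-1)) / (1 - (-5)) = 7/12

7/12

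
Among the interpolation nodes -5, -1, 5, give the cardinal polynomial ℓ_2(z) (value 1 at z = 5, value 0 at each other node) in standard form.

ℓ_2(z) = (1/60)z^2 + (1/10)z + 1/12

ℓ_2(z) = (z + 5)(z + 1) / [(10)·(6)]
       = (z^2 + 6z + 5) / (60)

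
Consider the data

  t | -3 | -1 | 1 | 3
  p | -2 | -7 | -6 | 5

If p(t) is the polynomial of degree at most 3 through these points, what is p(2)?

Evaluate each Lagrange basis at t = 2:
L_0(2) = (3)·(1)·(-1)/[(-2)·(-4)·(-6)] = 1/16
L_1(2) = (5)·(1)·(-1)/[(2)·(-2)·(-4)] = -5/16
L_2(2) = (5)·(3)·(-1)/[(4)·(2)·(-2)] = 15/16
L_3(2) = (5)·(3)·(1)/[(6)·(4)·(2)] = 5/16
Sum: (-2)·(1/16) + (-7)·(-5/16) + (-6)·(15/16) + 5·(5/16) = -2

-2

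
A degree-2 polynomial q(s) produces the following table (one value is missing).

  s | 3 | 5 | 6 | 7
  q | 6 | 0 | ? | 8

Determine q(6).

The 3 known values determine q uniquely (degree ≤ 2).
L_0(6) = (1)·(-1)/[(-2)·(-4)] = -1/8
L_1(6) = (3)·(-1)/[(2)·(-2)] = 3/4
L_2(6) = (3)·(1)/[(4)·(2)] = 3/8
Sum: 6·(-1/8) + 0 + 8·(3/8) = 9/4

9/4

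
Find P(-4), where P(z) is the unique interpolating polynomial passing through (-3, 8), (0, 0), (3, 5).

122/9

Evaluate each Lagrange basis at z = -4:
L_0(-4) = (-4)·(-7)/[(-3)·(-6)] = 14/9
L_1(-4) = (-1)·(-7)/[(3)·(-3)] = -7/9
L_2(-4) = (-1)·(-4)/[(6)·(3)] = 2/9
Sum: 8·(14/9) + 0 + 5·(2/9) = 122/9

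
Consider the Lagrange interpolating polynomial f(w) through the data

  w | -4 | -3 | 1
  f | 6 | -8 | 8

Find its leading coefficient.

The leading coefficient equals the top divided difference f[-4,-3,1].
f[-4,-3] = (-8 - 6) / (-3 - (-4)) = -14
f[-3,1] = (8 - (-8)) / (1 - (-3)) = 4
f[-4,-3,1] = (4 - (-14)) / (1 - (-4)) = 18/5

18/5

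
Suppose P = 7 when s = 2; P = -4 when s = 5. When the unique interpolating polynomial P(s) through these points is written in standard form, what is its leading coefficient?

L_0(s) = (s - 5) / [-3] = -(1/3)s + 5/3
L_1(s) = (s - 2) / [3] = (1/3)s - 2/3
P(s) = 7·L_0 + (-4)·L_1
Only the coefficient of s is needed; take it from each L_i and combine:
7·(-1/3) + (-4)·(1/3) = -11/3

-11/3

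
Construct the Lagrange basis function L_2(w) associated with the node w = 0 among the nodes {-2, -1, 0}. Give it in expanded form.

L_2(w) = (1/2)w^2 + (3/2)w + 1

L_2(w) = (w + 2)(w + 1) / [(2)·(1)]
       = (w^2 + 3w + 2) / (2)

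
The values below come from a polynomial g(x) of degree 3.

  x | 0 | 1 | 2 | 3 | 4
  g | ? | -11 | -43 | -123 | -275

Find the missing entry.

-3

The 4 known values determine g uniquely (degree ≤ 3).
Evaluate each Lagrange basis at x = 0:
L_0(0) = (-2)·(-3)·(-4)/[(-1)·(-2)·(-3)] = 4
L_1(0) = (-1)·(-3)·(-4)/[(1)·(-1)·(-2)] = -6
L_2(0) = (-1)·(-2)·(-4)/[(2)·(1)·(-1)] = 4
L_3(0) = (-1)·(-2)·(-3)/[(3)·(2)·(1)] = -1
Sum: (-11)·(4) + (-43)·(-6) + (-123)·(4) + (-275)·(-1) = -3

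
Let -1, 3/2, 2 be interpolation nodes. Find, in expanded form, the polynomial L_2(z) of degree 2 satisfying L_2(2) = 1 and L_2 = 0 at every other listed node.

L_2(z) = (2/3)z^2 - (1/3)z - 1

L_2(z) = (z + 1)(z - 3/2) / [(3)·(1/2)]
       = (z^2 - (1/2)z - 3/2) / (3/2)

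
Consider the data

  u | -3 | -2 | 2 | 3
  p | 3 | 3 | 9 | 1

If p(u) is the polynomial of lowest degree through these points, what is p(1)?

11

Using Newton's divided-difference form:
p[-3,-2] = (3 - 3) / (-2 - (-3)) = 0
p[-2,2] = (9 - 3) / (2 - (-2)) = 3/2
p[2,3] = (1 - 9) / (3 - 2) = -8
p[-3,-2,2] = (3/2 - 0) / (2 - (-3)) = 3/10
p[-2,2,3] = (-8 - 3/2) / (3 - (-2)) = -19/10
p[-3,-2,2,3] = (-19/10 - 3/10) / (3 - (-3)) = -11/30
p(1) = 3 + 0·(4) + (3/10)·(4)·(3) + (-11/30)·(4)·(3)·(-1) = 11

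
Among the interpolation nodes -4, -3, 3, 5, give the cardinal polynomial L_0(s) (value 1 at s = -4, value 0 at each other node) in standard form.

L_0(s) = -(1/63)s^3 + (5/63)s^2 + (1/7)s - 5/7

L_0(s) = (s + 3)(s - 3)(s - 5) / [(-1)·(-7)·(-9)]
       = (s^3 - 5s^2 - 9s + 45) / (-63)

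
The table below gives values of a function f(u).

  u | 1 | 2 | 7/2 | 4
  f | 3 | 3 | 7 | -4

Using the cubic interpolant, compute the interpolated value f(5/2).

143/20

Evaluate each Lagrange basis at u = 5/2:
L_0(5/2) = (1/2)·(-1)·(-3/2)/[(-1)·(-5/2)·(-3)] = -1/10
L_1(5/2) = (3/2)·(-1)·(-3/2)/[(1)·(-3/2)·(-2)] = 3/4
L_2(5/2) = (3/2)·(1/2)·(-3/2)/[(5/2)·(3/2)·(-1/2)] = 3/5
L_3(5/2) = (3/2)·(1/2)·(-1)/[(3)·(2)·(1/2)] = -1/4
Sum: 3·(-1/10) + 3·(3/4) + 7·(3/5) + (-4)·(-1/4) = 143/20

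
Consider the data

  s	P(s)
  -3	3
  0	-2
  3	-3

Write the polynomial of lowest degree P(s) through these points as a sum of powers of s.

P(s) = (2/9)s^2 - s - 2

L_0(s) = s(s - 3) / [18] = (1/18)s^2 - (1/6)s
L_1(s) = (s + 3)(s - 3) / [-9] = -(1/9)s^2 + 1
L_2(s) = (s + 3)s / [18] = (1/18)s^2 + (1/6)s
P(s) = 3·L_0 + (-2)·L_1 + (-3)·L_2
  3·L_0(s) = (1/6)s^2 - (1/2)s
  (-2)·L_1(s) = (2/9)s^2 - 2
  (-3)·L_2(s) = -(1/6)s^2 - (1/2)s
Adding term by term: (2/9)s^2 - s - 2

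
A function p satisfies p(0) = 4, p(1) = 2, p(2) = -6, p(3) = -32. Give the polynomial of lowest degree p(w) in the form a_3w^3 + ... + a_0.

Newton's divided differences:
p[0,1] = (2 - 4) / (1 - 0) = -2
p[1,2] = (-6 - 2) / (2 - 1) = -8
p[2,3] = (-32 - (-6)) / (3 - 2) = -26
p[0,1,2] = (-8 - (-2)) / (2 - 0) = -3
p[1,2,3] = (-26 - (-8)) / (3 - 1) = -9
p[0,1,2,3] = (-9 - (-3)) / (3 - 0) = -2
p(w) = 4 + (-2)·w + (-3)·w(w - 1) + (-2)·w(w - 1)(w - 2)
Expanding: p(w) = -2w^3 + 3w^2 - 3w + 4

p(w) = -2w^3 + 3w^2 - 3w + 4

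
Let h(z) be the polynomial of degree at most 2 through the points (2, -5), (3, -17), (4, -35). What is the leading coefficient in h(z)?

L_0(z) = (z - 3)(z - 4) / [2] = (1/2)z^2 - (7/2)z + 6
L_1(z) = (z - 2)(z - 4) / [-1] = -z^2 + 6z - 8
L_2(z) = (z - 2)(z - 3) / [2] = (1/2)z^2 - (5/2)z + 3
h(z) = (-5)·L_0 + (-17)·L_1 + (-35)·L_2
Only the coefficient of z^2 is needed; take it from each L_i and combine:
(-5)·(1/2) + (-17)·(-1) + (-35)·(1/2) = -3

-3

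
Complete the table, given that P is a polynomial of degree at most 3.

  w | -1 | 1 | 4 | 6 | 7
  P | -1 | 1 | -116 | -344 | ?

The 4 known values determine P uniquely (degree ≤ 3).
L_0(7) = (6)·(3)·(1)/[(-2)·(-5)·(-7)] = -9/35
L_1(7) = (8)·(3)·(1)/[(2)·(-3)·(-5)] = 4/5
L_2(7) = (8)·(6)·(1)/[(5)·(3)·(-2)] = -8/5
L_3(7) = (8)·(6)·(3)/[(7)·(5)·(2)] = 72/35
Sum: (-1)·(-9/35) + 1·(4/5) + (-116)·(-8/5) + (-344)·(72/35) = -521

-521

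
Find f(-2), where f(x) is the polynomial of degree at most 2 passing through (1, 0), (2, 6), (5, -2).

Evaluate each Lagrange basis at x = -2:
L_0(-2) = (-4)·(-7)/[(-1)·(-4)] = 7
L_1(-2) = (-3)·(-7)/[(1)·(-3)] = -7
L_2(-2) = (-3)·(-4)/[(4)·(3)] = 1
Sum: 0 + 6·(-7) + (-2)·(1) = -44

-44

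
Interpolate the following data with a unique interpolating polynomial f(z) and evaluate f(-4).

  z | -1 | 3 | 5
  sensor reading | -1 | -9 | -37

-37

Evaluate each Lagrange basis at z = -4:
L_0(-4) = (-7)·(-9)/[(-4)·(-6)] = 21/8
L_1(-4) = (-3)·(-9)/[(4)·(-2)] = -27/8
L_2(-4) = (-3)·(-7)/[(6)·(2)] = 7/4
Sum: (-1)·(21/8) + (-9)·(-27/8) + (-37)·(7/4) = -37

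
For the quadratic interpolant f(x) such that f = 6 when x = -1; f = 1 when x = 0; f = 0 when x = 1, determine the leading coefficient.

The leading coefficient equals the top divided difference f[-1,0,1].
f[-1,0] = (1 - 6) / (0 - (-1)) = -5
f[0,1] = (0 - 1) / (1 - 0) = -1
f[-1,0,1] = (-1 - (-5)) / (1 - (-1)) = 2

2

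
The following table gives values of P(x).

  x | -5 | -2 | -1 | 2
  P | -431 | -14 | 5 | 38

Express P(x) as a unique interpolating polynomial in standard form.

Build the Lagrange basis polynomials:
L_0(x) = (x + 2)(x + 1)(x - 2) / [-84] = -(1/84)x^3 - (1/84)x^2 + (1/21)x + 1/21
L_1(x) = (x + 5)(x + 1)(x - 2) / [12] = (1/12)x^3 + (1/3)x^2 - (7/12)x - 5/6
L_2(x) = (x + 5)(x + 2)(x - 2) / [-12] = -(1/12)x^3 - (5/12)x^2 + (1/3)x + 5/3
L_3(x) = (x + 5)(x + 2)(x + 1) / [84] = (1/84)x^3 + (2/21)x^2 + (17/84)x + 5/42
P(x) = (-431)·L_0 + (-14)·L_1 + 5·L_2 + 38·L_3
  (-431)·L_0(x) = (431/84)x^3 + (431/84)x^2 - (431/21)x - 431/21
  (-14)·L_1(x) = -(7/6)x^3 - (14/3)x^2 + (49/6)x + 35/3
  5·L_2(x) = -(5/12)x^3 - (25/12)x^2 + (5/3)x + 25/3
  38·L_3(x) = (19/42)x^3 + (76/21)x^2 + (323/42)x + 95/21
Adding term by term: 4x^3 + 2x^2 - 3x + 4

P(x) = 4x^3 + 2x^2 - 3x + 4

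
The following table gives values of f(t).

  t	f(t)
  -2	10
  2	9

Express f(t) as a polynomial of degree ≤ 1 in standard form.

L_0(t) = (t - 2) / [-4] = -(1/4)t + 1/2
L_1(t) = (t + 2) / [4] = (1/4)t + 1/2
f(t) = 10·L_0 + 9·L_1
  10·L_0(t) = -(5/2)t + 5
  9·L_1(t) = (9/4)t + 9/2
Adding term by term: -(1/4)t + 19/2

f(t) = -(1/4)t + 19/2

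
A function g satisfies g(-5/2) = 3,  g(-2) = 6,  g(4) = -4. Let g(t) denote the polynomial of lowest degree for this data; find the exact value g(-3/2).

Using Newton's divided-difference form:
g[-5/2,-2] = (6 - 3) / (-2 - (-5/2)) = 6
g[-2,4] = (-4 - 6) / (4 - (-2)) = -5/3
g[-5/2,-2,4] = (-5/3 - 6) / (4 - (-5/2)) = -46/39
g(-3/2) = 3 + 6·(1) + (-46/39)·(1)·(1/2) = 328/39

328/39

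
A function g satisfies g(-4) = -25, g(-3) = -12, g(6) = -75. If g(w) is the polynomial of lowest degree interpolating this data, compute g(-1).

L_0(-1) = (2)·(-7)/[(-1)·(-10)] = -7/5
L_1(-1) = (3)·(-7)/[(1)·(-9)] = 7/3
L_2(-1) = (3)·(2)/[(10)·(9)] = 1/15
Sum: (-25)·(-7/5) + (-12)·(7/3) + (-75)·(1/15) = 2

2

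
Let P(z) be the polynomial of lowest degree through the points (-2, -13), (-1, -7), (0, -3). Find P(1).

-1

Using Newton's divided-difference form:
P[-2,-1] = (-7 - (-13)) / (-1 - (-2)) = 6
P[-1,0] = (-3 - (-7)) / (0 - (-1)) = 4
P[-2,-1,0] = (4 - 6) / (0 - (-2)) = -1
P(1) = -13 + 6·(3) + (-1)·(3)·(2) = -1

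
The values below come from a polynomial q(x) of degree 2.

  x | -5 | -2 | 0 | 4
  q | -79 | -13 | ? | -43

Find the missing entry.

1

The 3 known values determine q uniquely (degree ≤ 2).
Evaluate each Lagrange basis at x = 0:
L_0(0) = (2)·(-4)/[(-3)·(-9)] = -8/27
L_1(0) = (5)·(-4)/[(3)·(-6)] = 10/9
L_2(0) = (5)·(2)/[(9)·(6)] = 5/27
Sum: (-79)·(-8/27) + (-13)·(10/9) + (-43)·(5/27) = 1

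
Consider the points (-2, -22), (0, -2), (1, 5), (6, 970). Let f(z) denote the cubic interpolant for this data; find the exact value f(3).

133

Using Newton's divided-difference form:
f[-2,0] = (-2 - (-22)) / (0 - (-2)) = 10
f[0,1] = (5 - (-2)) / (1 - 0) = 7
f[1,6] = (970 - 5) / (6 - 1) = 193
f[-2,0,1] = (7 - 10) / (1 - (-2)) = -1
f[0,1,6] = (193 - 7) / (6 - 0) = 31
f[-2,0,1,6] = (31 - (-1)) / (6 - (-2)) = 4
f(3) = -22 + 10·(5) + (-1)·(5)·(3) + 4·(5)·(3)·(2) = 133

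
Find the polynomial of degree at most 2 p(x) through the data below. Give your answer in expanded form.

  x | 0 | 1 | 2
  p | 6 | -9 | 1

L_0(x) = (x - 1)(x - 2) / [2] = (1/2)x^2 - (3/2)x + 1
L_1(x) = x(x - 2) / [-1] = -x^2 + 2x
L_2(x) = x(x - 1) / [2] = (1/2)x^2 - (1/2)x
p(x) = 6·L_0 + (-9)·L_1 + 1·L_2
  6·L_0(x) = 3x^2 - 9x + 6
  (-9)·L_1(x) = 9x^2 - 18x
  1·L_2(x) = (1/2)x^2 - (1/2)x
Adding term by term: (25/2)x^2 - (55/2)x + 6

p(x) = (25/2)x^2 - (55/2)x + 6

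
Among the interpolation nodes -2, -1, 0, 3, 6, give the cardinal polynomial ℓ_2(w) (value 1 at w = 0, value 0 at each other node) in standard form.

ℓ_2(w) = (w + 2)(w + 1)(w - 3)(w - 6) / [(2)·(1)·(-3)·(-6)]
       = (w^4 - 6w^3 - 7w^2 + 36w + 36) / (36)

ℓ_2(w) = (1/36)w^4 - (1/6)w^3 - (7/36)w^2 + w + 1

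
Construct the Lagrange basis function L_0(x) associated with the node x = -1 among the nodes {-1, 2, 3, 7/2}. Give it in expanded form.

L_0(x) = -(1/54)x^3 + (17/108)x^2 - (47/108)x + 7/18

L_0(x) = (x - 2)(x - 3)(x - 7/2) / [(-3)·(-4)·(-9/2)]
       = (x^3 - (17/2)x^2 + (47/2)x - 21) / (-54)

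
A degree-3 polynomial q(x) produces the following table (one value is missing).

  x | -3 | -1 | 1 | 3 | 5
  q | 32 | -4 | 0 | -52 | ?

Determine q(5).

-256

The 4 known values determine q uniquely (degree ≤ 3).
Evaluate each Lagrange basis at x = 5:
L_0(5) = (6)·(4)·(2)/[(-2)·(-4)·(-6)] = -1
L_1(5) = (8)·(4)·(2)/[(2)·(-2)·(-4)] = 4
L_2(5) = (8)·(6)·(2)/[(4)·(2)·(-2)] = -6
L_3(5) = (8)·(6)·(4)/[(6)·(4)·(2)] = 4
Sum: 32·(-1) + (-4)·(4) + 0 + (-52)·(4) = -256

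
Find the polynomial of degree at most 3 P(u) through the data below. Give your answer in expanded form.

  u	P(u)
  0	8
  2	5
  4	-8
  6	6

P(u) = (37/48)u^3 - (47/8)u^2 + (43/6)u + 8

Newton's divided differences:
P[0,2] = (5 - 8) / (2 - 0) = -3/2
P[2,4] = (-8 - 5) / (4 - 2) = -13/2
P[4,6] = (6 - (-8)) / (6 - 4) = 7
P[0,2,4] = (-13/2 - (-3/2)) / (4 - 0) = -5/4
P[2,4,6] = (7 - (-13/2)) / (6 - 2) = 27/8
P[0,2,4,6] = (27/8 - (-5/4)) / (6 - 0) = 37/48
P(u) = 8 + (-3/2)·u + (-5/4)·u(u - 2) + (37/48)·u(u - 2)(u - 4)
Expanding: P(u) = (37/48)u^3 - (47/8)u^2 + (43/6)u + 8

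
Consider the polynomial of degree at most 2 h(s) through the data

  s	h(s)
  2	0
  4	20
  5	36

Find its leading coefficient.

Build the Lagrange basis polynomials:
L_0(s) = (s - 4)(s - 5) / [6] = (1/6)s^2 - (3/2)s + 10/3
L_1(s) = (s - 2)(s - 5) / [-2] = -(1/2)s^2 + (7/2)s - 5
L_2(s) = (s - 2)(s - 4) / [3] = (1/3)s^2 - 2s + 8/3
h(s) = 0·L_0 + 20·L_1 + 36·L_2
Only the coefficient of s^2 is needed; take it from each L_i and combine:
0·(1/6) + 20·(-1/2) + 36·(1/3) = 2

2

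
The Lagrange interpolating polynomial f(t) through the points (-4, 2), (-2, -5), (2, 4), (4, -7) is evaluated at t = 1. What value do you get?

99/32

Evaluate each Lagrange basis at t = 1:
L_0(1) = (3)·(-1)·(-3)/[(-2)·(-6)·(-8)] = -3/32
L_1(1) = (5)·(-1)·(-3)/[(2)·(-4)·(-6)] = 5/16
L_2(1) = (5)·(3)·(-3)/[(6)·(4)·(-2)] = 15/16
L_3(1) = (5)·(3)·(-1)/[(8)·(6)·(2)] = -5/32
Sum: 2·(-3/32) + (-5)·(5/16) + 4·(15/16) + (-7)·(-5/32) = 99/32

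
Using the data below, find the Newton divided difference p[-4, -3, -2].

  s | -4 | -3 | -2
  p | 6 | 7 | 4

-2

p[-4,-3] = (7 - 6) / (-3 - (-4)) = 1
p[-3,-2] = (4 - 7) / (-2 - (-3)) = -3
p[-4,-3,-2] = (-3 - 1) / (-2 - (-4)) = -2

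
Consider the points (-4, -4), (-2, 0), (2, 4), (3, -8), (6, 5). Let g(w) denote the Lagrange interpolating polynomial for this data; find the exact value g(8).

Evaluate each Lagrange basis at w = 8:
L_0(8) = (10)·(6)·(5)·(2)/[(-2)·(-6)·(-7)·(-10)] = 5/7
L_1(8) = (12)·(6)·(5)·(2)/[(2)·(-4)·(-5)·(-8)] = -9/4
L_2(8) = (12)·(10)·(5)·(2)/[(6)·(4)·(-1)·(-4)] = 25/2
L_3(8) = (12)·(10)·(6)·(2)/[(7)·(5)·(1)·(-3)] = -96/7
L_4(8) = (12)·(10)·(6)·(5)/[(10)·(8)·(4)·(3)] = 15/4
Sum: (-4)·(5/7) + 0 + 4·(25/2) + (-8)·(-96/7) + 5·(15/4) = 4917/28

4917/28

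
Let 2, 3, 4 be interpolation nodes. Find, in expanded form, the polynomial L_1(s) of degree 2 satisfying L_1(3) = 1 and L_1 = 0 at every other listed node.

L_1(s) = (s - 2)(s - 4) / [(1)·(-1)]
       = (s^2 - 6s + 8) / (-1)

L_1(s) = -s^2 + 6s - 8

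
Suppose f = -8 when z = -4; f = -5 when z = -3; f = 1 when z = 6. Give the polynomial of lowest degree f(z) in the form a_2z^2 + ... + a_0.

Newton's divided differences:
f[-4,-3] = (-5 - (-8)) / (-3 - (-4)) = 3
f[-3,6] = (1 - (-5)) / (6 - (-3)) = 2/3
f[-4,-3,6] = (2/3 - 3) / (6 - (-4)) = -7/30
f(z) = -8 + 3·(z + 4) + (-7/30)·(z + 4)(z + 3)
Expanding: f(z) = -(7/30)z^2 + (41/30)z + 6/5

f(z) = -(7/30)z^2 + (41/30)z + 6/5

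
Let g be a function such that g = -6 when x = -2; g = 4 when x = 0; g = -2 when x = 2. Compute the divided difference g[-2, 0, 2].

-2

g[-2,0] = (4 - (-6)) / (0 - (-2)) = 5
g[0,2] = (-2 - 4) / (2 - 0) = -3
g[-2,0,2] = (-3 - 5) / (2 - (-2)) = -2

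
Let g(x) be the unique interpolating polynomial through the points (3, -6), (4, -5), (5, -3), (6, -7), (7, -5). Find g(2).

20

L_0(2) = (-2)·(-3)·(-4)·(-5)/[(-1)·(-2)·(-3)·(-4)] = 5
L_1(2) = (-1)·(-3)·(-4)·(-5)/[(1)·(-1)·(-2)·(-3)] = -10
L_2(2) = (-1)·(-2)·(-4)·(-5)/[(2)·(1)·(-1)·(-2)] = 10
L_3(2) = (-1)·(-2)·(-3)·(-5)/[(3)·(2)·(1)·(-1)] = -5
L_4(2) = (-1)·(-2)·(-3)·(-4)/[(4)·(3)·(2)·(1)] = 1
Sum: (-6)·(5) + (-5)·(-10) + (-3)·(10) + (-7)·(-5) + (-5)·(1) = 20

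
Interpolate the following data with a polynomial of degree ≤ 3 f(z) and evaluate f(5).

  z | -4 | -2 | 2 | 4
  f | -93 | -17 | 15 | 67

123

Using Newton's divided-difference form:
f[-4,-2] = (-17 - (-93)) / (-2 - (-4)) = 38
f[-2,2] = (15 - (-17)) / (2 - (-2)) = 8
f[2,4] = (67 - 15) / (4 - 2) = 26
f[-4,-2,2] = (8 - 38) / (2 - (-4)) = -5
f[-2,2,4] = (26 - 8) / (4 - (-2)) = 3
f[-4,-2,2,4] = (3 - (-5)) / (4 - (-4)) = 1
f(5) = -93 + 38·(9) + (-5)·(9)·(7) + 1·(9)·(7)·(3) = 123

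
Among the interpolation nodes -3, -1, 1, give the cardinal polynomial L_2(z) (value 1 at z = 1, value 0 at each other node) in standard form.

L_2(z) = (1/8)z^2 + (1/2)z + 3/8

L_2(z) = (z + 3)(z + 1) / [(4)·(2)]
       = (z^2 + 4z + 3) / (8)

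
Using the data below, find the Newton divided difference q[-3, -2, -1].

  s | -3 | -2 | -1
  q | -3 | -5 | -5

1

q[-3,-2] = (-5 - (-3)) / (-2 - (-3)) = -2
q[-2,-1] = (-5 - (-5)) / (-1 - (-2)) = 0
q[-3,-2,-1] = (0 - (-2)) / (-1 - (-3)) = 1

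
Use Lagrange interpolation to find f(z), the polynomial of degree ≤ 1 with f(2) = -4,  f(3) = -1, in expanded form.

f(z) = 3z - 10

L_0(z) = (z - 3) / [-1] = -z + 3
L_1(z) = (z - 2) / [1] = z - 2
f(z) = (-4)·L_0 + (-1)·L_1
  (-4)·L_0(z) = 4z - 12
  (-1)·L_1(z) = -z + 2
Adding term by term: 3z - 10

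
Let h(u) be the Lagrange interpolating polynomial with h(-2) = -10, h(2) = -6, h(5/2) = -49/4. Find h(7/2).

-117/4

Evaluate each Lagrange basis at u = 7/2:
L_0(7/2) = (3/2)·(1)/[(-4)·(-9/2)] = 1/12
L_1(7/2) = (11/2)·(1)/[(4)·(-1/2)] = -11/4
L_2(7/2) = (11/2)·(3/2)/[(9/2)·(1/2)] = 11/3
Sum: (-10)·(1/12) + (-6)·(-11/4) + (-49/4)·(11/3) = -117/4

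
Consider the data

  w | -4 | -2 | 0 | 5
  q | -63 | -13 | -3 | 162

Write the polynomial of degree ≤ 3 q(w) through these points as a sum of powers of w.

Newton's divided differences:
q[-4,-2] = (-13 - (-63)) / (-2 - (-4)) = 25
q[-2,0] = (-3 - (-13)) / (0 - (-2)) = 5
q[0,5] = (162 - (-3)) / (5 - 0) = 33
q[-4,-2,0] = (5 - 25) / (0 - (-4)) = -5
q[-2,0,5] = (33 - 5) / (5 - (-2)) = 4
q[-4,-2,0,5] = (4 - (-5)) / (5 - (-4)) = 1
q(w) = -63 + 25·(w + 4) + (-5)·(w + 4)(w + 2) + 1·(w + 4)(w + 2)w
Expanding: q(w) = w^3 + w^2 + 3w - 3

q(w) = w^3 + w^2 + 3w - 3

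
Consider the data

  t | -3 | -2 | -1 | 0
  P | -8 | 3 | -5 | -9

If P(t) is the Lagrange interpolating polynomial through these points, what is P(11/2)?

L_0(11/2) = (15/2)·(13/2)·(11/2)/[(-1)·(-2)·(-3)] = -715/16
L_1(11/2) = (17/2)·(13/2)·(11/2)/[(1)·(-1)·(-2)] = 2431/16
L_2(11/2) = (17/2)·(15/2)·(11/2)/[(2)·(1)·(-1)] = -2805/16
L_3(11/2) = (17/2)·(15/2)·(13/2)/[(3)·(2)·(1)] = 1105/16
Sum: (-8)·(-715/16) + 3·(2431/16) + (-5)·(-2805/16) + (-9)·(1105/16) = 17093/16

17093/16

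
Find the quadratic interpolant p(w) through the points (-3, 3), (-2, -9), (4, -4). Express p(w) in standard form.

p(w) = (11/6)w^2 - (17/6)w - 22

Newton's divided differences:
p[-3,-2] = (-9 - 3) / (-2 - (-3)) = -12
p[-2,4] = (-4 - (-9)) / (4 - (-2)) = 5/6
p[-3,-2,4] = (5/6 - (-12)) / (4 - (-3)) = 11/6
p(w) = 3 + (-12)·(w + 3) + (11/6)·(w + 3)(w + 2)
Expanding: p(w) = (11/6)w^2 - (17/6)w - 22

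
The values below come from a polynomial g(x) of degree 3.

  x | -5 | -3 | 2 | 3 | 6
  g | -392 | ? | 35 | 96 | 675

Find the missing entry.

-90

The 4 known values determine g uniquely (degree ≤ 3).
Evaluate each Lagrange basis at x = -3:
L_0(-3) = (-5)·(-6)·(-9)/[(-7)·(-8)·(-11)] = 135/308
L_1(-3) = (2)·(-6)·(-9)/[(7)·(-1)·(-4)] = 27/7
L_2(-3) = (2)·(-5)·(-9)/[(8)·(1)·(-3)] = -15/4
L_3(-3) = (2)·(-5)·(-6)/[(11)·(4)·(3)] = 5/11
Sum: (-392)·(135/308) + 35·(27/7) + 96·(-15/4) + 675·(5/11) = -90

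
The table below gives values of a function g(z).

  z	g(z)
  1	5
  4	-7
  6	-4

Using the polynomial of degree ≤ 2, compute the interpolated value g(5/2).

Evaluate each Lagrange basis at z = 5/2:
L_0(5/2) = (-3/2)·(-7/2)/[(-3)·(-5)] = 7/20
L_1(5/2) = (3/2)·(-7/2)/[(3)·(-2)] = 7/8
L_2(5/2) = (3/2)·(-3/2)/[(5)·(2)] = -9/40
Sum: 5·(7/20) + (-7)·(7/8) + (-4)·(-9/40) = -139/40

-139/40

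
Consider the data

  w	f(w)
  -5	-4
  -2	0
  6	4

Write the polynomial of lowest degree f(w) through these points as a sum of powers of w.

f(w) = -(5/66)w^2 + (53/66)w + 21/11

Build the Lagrange basis polynomials:
L_0(w) = (w + 2)(w - 6) / [33] = (1/33)w^2 - (4/33)w - 4/11
L_1(w) = (w + 5)(w - 6) / [-24] = -(1/24)w^2 + (1/24)w + 5/4
L_2(w) = (w + 5)(w + 2) / [88] = (1/88)w^2 + (7/88)w + 5/44
f(w) = (-4)·L_0 + 0·L_1 + 4·L_2
  (-4)·L_0(w) = -(4/33)w^2 + (16/33)w + 16/11
  0·L_1(w) = 0
  4·L_2(w) = (1/22)w^2 + (7/22)w + 5/11
Adding term by term: -(5/66)w^2 + (53/66)w + 21/11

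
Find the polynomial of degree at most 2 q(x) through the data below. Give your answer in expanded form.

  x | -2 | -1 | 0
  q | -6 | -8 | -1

q(x) = (9/2)x^2 + (23/2)x - 1

Build the Lagrange basis polynomials:
L_0(x) = (x + 1)x / [2] = (1/2)x^2 + (1/2)x
L_1(x) = (x + 2)x / [-1] = -x^2 - 2x
L_2(x) = (x + 2)(x + 1) / [2] = (1/2)x^2 + (3/2)x + 1
q(x) = (-6)·L_0 + (-8)·L_1 + (-1)·L_2
  (-6)·L_0(x) = -3x^2 - 3x
  (-8)·L_1(x) = 8x^2 + 16x
  (-1)·L_2(x) = -(1/2)x^2 - (3/2)x - 1
Adding term by term: (9/2)x^2 + (23/2)x - 1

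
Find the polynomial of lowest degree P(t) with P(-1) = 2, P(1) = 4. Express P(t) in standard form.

Build the Lagrange basis polynomials:
L_0(t) = (t - 1) / [-2] = -(1/2)t + 1/2
L_1(t) = (t + 1) / [2] = (1/2)t + 1/2
P(t) = 2·L_0 + 4·L_1
  2·L_0(t) = -t + 1
  4·L_1(t) = 2t + 2
Adding term by term: t + 3

P(t) = t + 3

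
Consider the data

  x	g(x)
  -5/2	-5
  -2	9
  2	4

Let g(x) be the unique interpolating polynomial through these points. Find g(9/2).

-419/4

Using Newton's divided-difference form:
g[-5/2,-2] = (9 - (-5)) / (-2 - (-5/2)) = 28
g[-2,2] = (4 - 9) / (2 - (-2)) = -5/4
g[-5/2,-2,2] = (-5/4 - 28) / (2 - (-5/2)) = -13/2
g(9/2) = -5 + 28·(7) + (-13/2)·(7)·(13/2) = -419/4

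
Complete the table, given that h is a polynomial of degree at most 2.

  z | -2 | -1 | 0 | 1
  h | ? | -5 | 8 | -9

-48

The 3 known values determine h uniquely (degree ≤ 2).
L_0(-2) = (-2)·(-3)/[(-1)·(-2)] = 3
L_1(-2) = (-1)·(-3)/[(1)·(-1)] = -3
L_2(-2) = (-1)·(-2)/[(2)·(1)] = 1
Sum: (-5)·(3) + 8·(-3) + (-9)·(1) = -48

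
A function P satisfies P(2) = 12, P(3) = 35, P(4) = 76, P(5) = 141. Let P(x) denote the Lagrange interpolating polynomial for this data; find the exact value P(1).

Evaluate each Lagrange basis at x = 1:
L_0(1) = (-2)·(-3)·(-4)/[(-1)·(-2)·(-3)] = 4
L_1(1) = (-1)·(-3)·(-4)/[(1)·(-1)·(-2)] = -6
L_2(1) = (-1)·(-2)·(-4)/[(2)·(1)·(-1)] = 4
L_3(1) = (-1)·(-2)·(-3)/[(3)·(2)·(1)] = -1
Sum: 12·(4) + 35·(-6) + 76·(4) + 141·(-1) = 1

1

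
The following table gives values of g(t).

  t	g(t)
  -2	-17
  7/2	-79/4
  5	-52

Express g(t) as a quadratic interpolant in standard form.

Newton's divided differences:
g[-2,7/2] = (-79/4 - (-17)) / (7/2 - (-2)) = -1/2
g[7/2,5] = (-52 - (-79/4)) / (5 - 7/2) = -43/2
g[-2,7/2,5] = (-43/2 - (-1/2)) / (5 - (-2)) = -3
g(t) = -17 + (-1/2)·(t + 2) + (-3)·(t + 2)(t - 7/2)
Expanding: g(t) = -3t^2 + 4t + 3

g(t) = -3t^2 + 4t + 3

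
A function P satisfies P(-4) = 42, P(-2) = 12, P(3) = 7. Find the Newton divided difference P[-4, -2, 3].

2

P[-4,-2] = (12 - 42) / (-2 - (-4)) = -15
P[-2,3] = (7 - 12) / (3 - (-2)) = -1
P[-4,-2,3] = (-1 - (-15)) / (3 - (-4)) = 2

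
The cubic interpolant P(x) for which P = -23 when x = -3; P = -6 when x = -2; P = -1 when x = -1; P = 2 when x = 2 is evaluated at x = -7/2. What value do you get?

-303/8

Evaluate each Lagrange basis at x = -7/2:
L_0(-7/2) = (-3/2)·(-5/2)·(-11/2)/[(-1)·(-2)·(-5)] = 33/16
L_1(-7/2) = (-1/2)·(-5/2)·(-11/2)/[(1)·(-1)·(-4)] = -55/32
L_2(-7/2) = (-1/2)·(-3/2)·(-11/2)/[(2)·(1)·(-3)] = 11/16
L_3(-7/2) = (-1/2)·(-3/2)·(-5/2)/[(5)·(4)·(3)] = -1/32
Sum: (-23)·(33/16) + (-6)·(-55/32) + (-1)·(11/16) + 2·(-1/32) = -303/8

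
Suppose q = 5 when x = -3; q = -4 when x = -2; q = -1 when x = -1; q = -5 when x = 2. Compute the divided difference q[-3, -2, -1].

6

q[-3,-2] = (-4 - 5) / (-2 - (-3)) = -9
q[-2,-1] = (-1 - (-4)) / (-1 - (-2)) = 3
q[-3,-2,-1] = (3 - (-9)) / (-1 - (-3)) = 6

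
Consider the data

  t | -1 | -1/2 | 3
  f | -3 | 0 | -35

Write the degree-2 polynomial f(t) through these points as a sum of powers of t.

L_0(t) = (t + 1/2)(t - 3) / [2] = (1/2)t^2 - (5/4)t - 3/4
L_1(t) = (t + 1)(t - 3) / [-7/4] = -(4/7)t^2 + (8/7)t + 12/7
L_2(t) = (t + 1)(t + 1/2) / [14] = (1/14)t^2 + (3/28)t + 1/28
f(t) = (-3)·L_0 + 0·L_1 + (-35)·L_2
  (-3)·L_0(t) = -(3/2)t^2 + (15/4)t + 9/4
  0·L_1(t) = 0
  (-35)·L_2(t) = -(5/2)t^2 - (15/4)t - 5/4
Adding term by term: -4t^2 + 1

f(t) = -4t^2 + 1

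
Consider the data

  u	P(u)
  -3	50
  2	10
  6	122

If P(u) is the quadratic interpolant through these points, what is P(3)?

26

Using Newton's divided-difference form:
P[-3,2] = (10 - 50) / (2 - (-3)) = -8
P[2,6] = (122 - 10) / (6 - 2) = 28
P[-3,2,6] = (28 - (-8)) / (6 - (-3)) = 4
P(3) = 50 + (-8)·(6) + 4·(6)·(1) = 26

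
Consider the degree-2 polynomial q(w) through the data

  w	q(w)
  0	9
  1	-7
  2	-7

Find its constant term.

9

L_0(w) = (w - 1)(w - 2) / [2] = (1/2)w^2 - (3/2)w + 1
L_1(w) = w(w - 2) / [-1] = -w^2 + 2w
L_2(w) = w(w - 1) / [2] = (1/2)w^2 - (1/2)w
q(w) = 9·L_0 + (-7)·L_1 + (-7)·L_2
Only the constant term is needed; take it from each L_i and combine:
9·(1) + (-7)·(0) + (-7)·(0) = 9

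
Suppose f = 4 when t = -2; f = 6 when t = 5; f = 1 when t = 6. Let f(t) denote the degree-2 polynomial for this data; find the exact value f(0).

313/28

Evaluate each Lagrange basis at t = 0:
L_0(0) = (-5)·(-6)/[(-7)·(-8)] = 15/28
L_1(0) = (2)·(-6)/[(7)·(-1)] = 12/7
L_2(0) = (2)·(-5)/[(8)·(1)] = -5/4
Sum: 4·(15/28) + 6·(12/7) + 1·(-5/4) = 313/28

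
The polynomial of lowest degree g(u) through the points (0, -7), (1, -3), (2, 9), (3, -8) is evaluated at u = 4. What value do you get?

Using Newton's divided-difference form:
g[0,1] = (-3 - (-7)) / (1 - 0) = 4
g[1,2] = (9 - (-3)) / (2 - 1) = 12
g[2,3] = (-8 - 9) / (3 - 2) = -17
g[0,1,2] = (12 - 4) / (2 - 0) = 4
g[1,2,3] = (-17 - 12) / (3 - 1) = -29/2
g[0,1,2,3] = (-29/2 - 4) / (3 - 0) = -37/6
g(4) = -7 + 4·(4) + 4·(4)·(3) + (-37/6)·(4)·(3)·(2) = -91

-91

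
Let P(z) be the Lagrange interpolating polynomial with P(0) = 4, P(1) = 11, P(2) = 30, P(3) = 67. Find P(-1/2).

Evaluate each Lagrange basis at z = -1/2:
L_0(-1/2) = (-3/2)·(-5/2)·(-7/2)/[(-1)·(-2)·(-3)] = 35/16
L_1(-1/2) = (-1/2)·(-5/2)·(-7/2)/[(1)·(-1)·(-2)] = -35/16
L_2(-1/2) = (-1/2)·(-3/2)·(-7/2)/[(2)·(1)·(-1)] = 21/16
L_3(-1/2) = (-1/2)·(-3/2)·(-5/2)/[(3)·(2)·(1)] = -5/16
Sum: 4·(35/16) + 11·(-35/16) + 30·(21/16) + 67·(-5/16) = 25/8

25/8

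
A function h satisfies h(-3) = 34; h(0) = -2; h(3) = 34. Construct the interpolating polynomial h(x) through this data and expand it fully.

h(x) = 4x^2 - 2

Build the Lagrange basis polynomials:
L_0(x) = x(x - 3) / [18] = (1/18)x^2 - (1/6)x
L_1(x) = (x + 3)(x - 3) / [-9] = -(1/9)x^2 + 1
L_2(x) = (x + 3)x / [18] = (1/18)x^2 + (1/6)x
h(x) = 34·L_0 + (-2)·L_1 + 34·L_2
  34·L_0(x) = (17/9)x^2 - (17/3)x
  (-2)·L_1(x) = (2/9)x^2 - 2
  34·L_2(x) = (17/9)x^2 + (17/3)x
Adding term by term: 4x^2 - 2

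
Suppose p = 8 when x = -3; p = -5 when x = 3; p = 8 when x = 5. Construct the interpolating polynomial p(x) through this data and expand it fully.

L_0(x) = (x - 3)(x - 5) / [48] = (1/48)x^2 - (1/6)x + 5/16
L_1(x) = (x + 3)(x - 5) / [-12] = -(1/12)x^2 + (1/6)x + 5/4
L_2(x) = (x + 3)(x - 3) / [16] = (1/16)x^2 - 9/16
p(x) = 8·L_0 + (-5)·L_1 + 8·L_2
  8·L_0(x) = (1/6)x^2 - (4/3)x + 5/2
  (-5)·L_1(x) = (5/12)x^2 - (5/6)x - 25/4
  8·L_2(x) = (1/2)x^2 - 9/2
Adding term by term: (13/12)x^2 - (13/6)x - 33/4

p(x) = (13/12)x^2 - (13/6)x - 33/4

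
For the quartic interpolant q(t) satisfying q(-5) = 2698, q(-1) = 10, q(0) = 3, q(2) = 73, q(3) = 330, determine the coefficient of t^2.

Build the Lagrange basis polynomials:
L_0(t) = (t + 1)t(t - 2)(t - 3) / [1120] = (1/1120)t^4 - (1/280)t^3 + (1/1120)t^2 + (3/560)t
L_1(t) = (t + 5)t(t - 2)(t - 3) / [-48] = -(1/48)t^4 + (19/48)t^2 - (5/8)t
L_2(t) = (t + 5)(t + 1)(t - 2)(t - 3) / [30] = (1/30)t^4 + (1/30)t^3 - (19/30)t^2 + (11/30)t + 1
L_3(t) = (t + 5)(t + 1)t(t - 3) / [-42] = -(1/42)t^4 - (1/14)t^3 + (13/42)t^2 + (5/14)t
L_4(t) = (t + 5)(t + 1)t(t - 2) / [96] = (1/96)t^4 + (1/24)t^3 - (7/96)t^2 - (5/48)t
q(t) = 2698·L_0 + 10·L_1 + 3·L_2 + 73·L_3 + 330·L_4
Only the coefficient of t^2 is needed; take it from each L_i and combine:
2698·(1/1120) + 10·(19/48) + 3·(-19/30) + 73·(13/42) + 330·(-7/96) = 3

3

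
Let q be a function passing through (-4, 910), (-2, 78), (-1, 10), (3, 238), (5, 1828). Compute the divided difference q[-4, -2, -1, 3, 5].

q[-4,-2] = (78 - 910) / (-2 - (-4)) = -416
q[-2,-1] = (10 - 78) / (-1 - (-2)) = -68
q[-1,3] = (238 - 10) / (3 - (-1)) = 57
q[3,5] = (1828 - 238) / (5 - 3) = 795
q[-4,-2,-1] = (-68 - (-416)) / (-1 - (-4)) = 116
q[-2,-1,3] = (57 - (-68)) / (3 - (-2)) = 25
q[-1,3,5] = (795 - 57) / (5 - (-1)) = 123
q[-4,-2,-1,3] = (25 - 116) / (3 - (-4)) = -13
q[-2,-1,3,5] = (123 - 25) / (5 - (-2)) = 14
q[-4,-2,-1,3,5] = (14 - (-13)) / (5 - (-4)) = 3

3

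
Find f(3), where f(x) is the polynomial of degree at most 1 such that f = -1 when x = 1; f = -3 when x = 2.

-5

Evaluate each Lagrange basis at x = 3:
L_0(3) = (1)/[(-1)] = -1
L_1(3) = (2)/[(1)] = 2
Sum: (-1)·(-1) + (-3)·(2) = -5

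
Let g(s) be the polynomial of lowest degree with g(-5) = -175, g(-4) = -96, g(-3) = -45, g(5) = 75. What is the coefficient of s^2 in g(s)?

Build the Lagrange basis polynomials:
L_0(s) = (s + 4)(s + 3)(s - 5) / [-20] = -(1/20)s^3 - (1/10)s^2 + (23/20)s + 3
L_1(s) = (s + 5)(s + 3)(s - 5) / [9] = (1/9)s^3 + (1/3)s^2 - (25/9)s - 25/3
L_2(s) = (s + 5)(s + 4)(s - 5) / [-16] = -(1/16)s^3 - (1/4)s^2 + (25/16)s + 25/4
L_3(s) = (s + 5)(s + 4)(s + 3) / [720] = (1/720)s^3 + (1/60)s^2 + (47/720)s + 1/12
g(s) = (-175)·L_0 + (-96)·L_1 + (-45)·L_2 + 75·L_3
Only the coefficient of s^2 is needed; take it from each L_i and combine:
(-175)·(-1/10) + (-96)·(1/3) + (-45)·(-1/4) + 75·(1/60) = -2

-2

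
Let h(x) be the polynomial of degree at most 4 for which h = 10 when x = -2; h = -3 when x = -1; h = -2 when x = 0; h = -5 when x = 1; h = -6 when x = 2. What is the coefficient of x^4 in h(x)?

1

Build the Lagrange basis polynomials:
L_0(x) = (x + 1)x(x - 1)(x - 2) / [24] = (1/24)x^4 - (1/12)x^3 - (1/24)x^2 + (1/12)x
L_1(x) = (x + 2)x(x - 1)(x - 2) / [-6] = -(1/6)x^4 + (1/6)x^3 + (2/3)x^2 - (2/3)x
L_2(x) = (x + 2)(x + 1)(x - 1)(x - 2) / [4] = (1/4)x^4 - (5/4)x^2 + 1
L_3(x) = (x + 2)(x + 1)x(x - 2) / [-6] = -(1/6)x^4 - (1/6)x^3 + (2/3)x^2 + (2/3)x
L_4(x) = (x + 2)(x + 1)x(x - 1) / [24] = (1/24)x^4 + (1/12)x^3 - (1/24)x^2 - (1/12)x
h(x) = 10·L_0 + (-3)·L_1 + (-2)·L_2 + (-5)·L_3 + (-6)·L_4
Only the coefficient of x^4 is needed; take it from each L_i and combine:
10·(1/24) + (-3)·(-1/6) + (-2)·(1/4) + (-5)·(-1/6) + (-6)·(1/24) = 1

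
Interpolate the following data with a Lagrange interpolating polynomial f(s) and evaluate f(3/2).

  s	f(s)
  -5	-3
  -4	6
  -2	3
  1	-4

L_0(3/2) = (11/2)·(7/2)·(1/2)/[(-1)·(-3)·(-6)] = -77/144
L_1(3/2) = (13/2)·(7/2)·(1/2)/[(1)·(-2)·(-5)] = 91/80
L_2(3/2) = (13/2)·(11/2)·(1/2)/[(3)·(2)·(-3)] = -143/144
L_3(3/2) = (13/2)·(11/2)·(7/2)/[(6)·(5)·(3)] = 1001/720
Sum: (-3)·(-77/144) + 6·(91/80) + 3·(-143/144) + (-4)·(1001/720) = -1/9

-1/9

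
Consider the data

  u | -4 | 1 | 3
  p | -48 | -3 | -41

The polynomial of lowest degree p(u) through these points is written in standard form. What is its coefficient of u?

-3

Build the Lagrange basis polynomials:
L_0(u) = (u - 1)(u - 3) / [35] = (1/35)u^2 - (4/35)u + 3/35
L_1(u) = (u + 4)(u - 3) / [-10] = -(1/10)u^2 - (1/10)u + 6/5
L_2(u) = (u + 4)(u - 1) / [14] = (1/14)u^2 + (3/14)u - 2/7
p(u) = (-48)·L_0 + (-3)·L_1 + (-41)·L_2
Only the coefficient of u is needed; take it from each L_i and combine:
(-48)·(-4/35) + (-3)·(-1/10) + (-41)·(3/14) = -3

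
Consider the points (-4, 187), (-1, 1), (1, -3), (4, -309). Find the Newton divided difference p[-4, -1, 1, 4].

-4

p[-4,-1] = (1 - 187) / (-1 - (-4)) = -62
p[-1,1] = (-3 - 1) / (1 - (-1)) = -2
p[1,4] = (-309 - (-3)) / (4 - 1) = -102
p[-4,-1,1] = (-2 - (-62)) / (1 - (-4)) = 12
p[-1,1,4] = (-102 - (-2)) / (4 - (-1)) = -20
p[-4,-1,1,4] = (-20 - 12) / (4 - (-4)) = -4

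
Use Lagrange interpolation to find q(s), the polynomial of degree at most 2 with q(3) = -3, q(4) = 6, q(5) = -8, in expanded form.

q(s) = -(23/2)s^2 + (179/2)s - 168

L_0(s) = (s - 4)(s - 5) / [2] = (1/2)s^2 - (9/2)s + 10
L_1(s) = (s - 3)(s - 5) / [-1] = -s^2 + 8s - 15
L_2(s) = (s - 3)(s - 4) / [2] = (1/2)s^2 - (7/2)s + 6
q(s) = (-3)·L_0 + 6·L_1 + (-8)·L_2
  (-3)·L_0(s) = -(3/2)s^2 + (27/2)s - 30
  6·L_1(s) = -6s^2 + 48s - 90
  (-8)·L_2(s) = -4s^2 + 28s - 48
Adding term by term: -(23/2)s^2 + (179/2)s - 168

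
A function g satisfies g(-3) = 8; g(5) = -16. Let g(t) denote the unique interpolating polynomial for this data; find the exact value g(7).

-22

Evaluate each Lagrange basis at t = 7:
L_0(7) = (2)/[(-8)] = -1/4
L_1(7) = (10)/[(8)] = 5/4
Sum: 8·(-1/4) + (-16)·(5/4) = -22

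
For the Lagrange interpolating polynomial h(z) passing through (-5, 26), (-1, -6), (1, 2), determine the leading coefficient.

Build the Lagrange basis polynomials:
L_0(z) = (z + 1)(z - 1) / [24] = (1/24)z^2 - 1/24
L_1(z) = (z + 5)(z - 1) / [-8] = -(1/8)z^2 - (1/2)z + 5/8
L_2(z) = (z + 5)(z + 1) / [12] = (1/12)z^2 + (1/2)z + 5/12
h(z) = 26·L_0 + (-6)·L_1 + 2·L_2
Only the coefficient of z^2 is needed; take it from each L_i and combine:
26·(1/24) + (-6)·(-1/8) + 2·(1/12) = 2

2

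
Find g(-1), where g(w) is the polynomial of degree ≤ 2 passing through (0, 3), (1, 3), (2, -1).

Evaluate each Lagrange basis at w = -1:
L_0(-1) = (-2)·(-3)/[(-1)·(-2)] = 3
L_1(-1) = (-1)·(-3)/[(1)·(-1)] = -3
L_2(-1) = (-1)·(-2)/[(2)·(1)] = 1
Sum: 3·(3) + 3·(-3) + (-1)·(1) = -1

-1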